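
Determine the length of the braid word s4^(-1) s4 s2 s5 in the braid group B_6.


The word length counts the number of generators (including inverses).
Listing each generator: s4^(-1), s4, s2, s5
There are 4 generators in this braid word.

4


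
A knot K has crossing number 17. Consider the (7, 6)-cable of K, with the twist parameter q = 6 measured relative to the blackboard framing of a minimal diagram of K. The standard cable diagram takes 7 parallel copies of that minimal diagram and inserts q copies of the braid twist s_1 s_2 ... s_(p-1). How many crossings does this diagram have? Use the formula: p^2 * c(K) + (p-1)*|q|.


Step 1: Each of the c(K) crossings of the companion diagram becomes p*p = p^2 crossings among the p parallel strands, and each of the |q| twists s_1 s_2 ... s_(p-1) adds (p-1) crossings.
  Crossings = p^2 * c(K) + (p-1)*|q|
Step 2: = 7^2 * 17 + (7-1)*6
Step 3: = 49*17 + 6*6
Step 4: = 833 + 36 = 869

869


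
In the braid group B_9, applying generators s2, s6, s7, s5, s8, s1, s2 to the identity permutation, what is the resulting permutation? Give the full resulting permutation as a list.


Starting with identity [1, 2, 3, 4, 5, 6, 7, 8, 9].
Apply generators in sequence:
  After s2: [1, 3, 2, 4, 5, 6, 7, 8, 9]
  After s6: [1, 3, 2, 4, 5, 7, 6, 8, 9]
  After s7: [1, 3, 2, 4, 5, 7, 8, 6, 9]
  After s5: [1, 3, 2, 4, 7, 5, 8, 6, 9]
  After s8: [1, 3, 2, 4, 7, 5, 8, 9, 6]
  After s1: [3, 1, 2, 4, 7, 5, 8, 9, 6]
  After s2: [3, 2, 1, 4, 7, 5, 8, 9, 6]
Final permutation: [3, 2, 1, 4, 7, 5, 8, 9, 6]

[3, 2, 1, 4, 7, 5, 8, 9, 6]


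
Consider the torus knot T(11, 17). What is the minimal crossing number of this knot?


For a torus knot T(p, q) with gcd(p,q)=1,
the crossing number is min(p*(q-1), q*(p-1)).
p*(q-1) = 11*16 = 176
q*(p-1) = 17*10 = 170
min(176, 170) = 170

170


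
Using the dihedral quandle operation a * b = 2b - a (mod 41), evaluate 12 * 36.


12 * 36 = 2*36 - 12 mod 41
= 72 - 12 mod 41
= 60 mod 41 = 19

19


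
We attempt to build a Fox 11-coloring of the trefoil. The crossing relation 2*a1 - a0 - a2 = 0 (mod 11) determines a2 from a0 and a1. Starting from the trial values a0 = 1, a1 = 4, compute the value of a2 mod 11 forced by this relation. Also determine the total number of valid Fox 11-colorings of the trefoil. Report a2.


Step 1: Apply the given crossing relation 2*a1 - a0 - a2 = 0 (mod 11).
  a2 = 2*a1 - a0 mod 11
  a2 = 2*4 - 1 mod 11
  a2 = 8 - 1 mod 11
  a2 = 7 mod 11 = 7
Step 2: The trefoil has determinant 3.
  Number of Fox p-colorings (p prime) is p^2 if p = 3, else p.
  Since 11 does not divide 3, only trivial (constant) colorings exist.
  (So the trial a0 = 1, a1 = 4 with a0 != a1 does NOT extend to a valid coloring of the whole trefoil: the other two crossing relations require 3*(a1 - a0) = 0 (mod 11), which fails.)
  Total colorings = 11
Step 3: a2 = 7, total Fox 11-colorings = 11

7


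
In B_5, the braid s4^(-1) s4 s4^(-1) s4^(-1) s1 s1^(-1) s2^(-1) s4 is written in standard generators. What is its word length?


The word length counts the number of generators (including inverses).
Listing each generator: s4^(-1), s4, s4^(-1), s4^(-1), s1, s1^(-1), s2^(-1), s4
There are 8 generators in this braid word.

8


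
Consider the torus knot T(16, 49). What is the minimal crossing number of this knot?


For a torus knot T(p, q) with gcd(p,q)=1,
the crossing number is min(p*(q-1), q*(p-1)).
p*(q-1) = 16*48 = 768
q*(p-1) = 49*15 = 735
min(768, 735) = 735

735


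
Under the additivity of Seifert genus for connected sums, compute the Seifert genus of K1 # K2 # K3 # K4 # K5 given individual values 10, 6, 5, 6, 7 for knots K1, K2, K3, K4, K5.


The Seifert genus is additive under connected sum.
Seifert genus(K1 # K2 # K3 # K4 # K5) = (10) + (6) + (5) + (6) + (7)
= 34

34


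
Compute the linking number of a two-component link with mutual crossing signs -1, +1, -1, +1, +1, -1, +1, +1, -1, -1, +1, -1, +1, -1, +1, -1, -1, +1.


Step 1: Count positive crossings: 9
Step 2: Count negative crossings: 9
Step 3: Sum of signs = 9 - 9 = 0
Step 4: Linking number = sum/2 = 0/2 = 0

0


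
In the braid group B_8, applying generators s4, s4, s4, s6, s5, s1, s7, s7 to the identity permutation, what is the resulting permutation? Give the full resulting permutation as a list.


Starting with identity [1, 2, 3, 4, 5, 6, 7, 8].
Apply generators in sequence:
  After s4: [1, 2, 3, 5, 4, 6, 7, 8]
  After s4: [1, 2, 3, 4, 5, 6, 7, 8]
  After s4: [1, 2, 3, 5, 4, 6, 7, 8]
  After s6: [1, 2, 3, 5, 4, 7, 6, 8]
  After s5: [1, 2, 3, 5, 7, 4, 6, 8]
  After s1: [2, 1, 3, 5, 7, 4, 6, 8]
  After s7: [2, 1, 3, 5, 7, 4, 8, 6]
  After s7: [2, 1, 3, 5, 7, 4, 6, 8]
Final permutation: [2, 1, 3, 5, 7, 4, 6, 8]

[2, 1, 3, 5, 7, 4, 6, 8]


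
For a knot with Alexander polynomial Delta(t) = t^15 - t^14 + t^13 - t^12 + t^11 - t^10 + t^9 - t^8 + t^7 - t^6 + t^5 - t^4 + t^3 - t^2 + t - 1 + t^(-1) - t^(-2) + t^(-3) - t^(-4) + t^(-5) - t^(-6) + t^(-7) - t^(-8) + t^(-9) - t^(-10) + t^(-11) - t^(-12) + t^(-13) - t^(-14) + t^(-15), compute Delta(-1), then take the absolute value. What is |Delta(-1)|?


Step 1: The polynomial has 31 terms with alternating signs, exponents from 15 down to -15.
Step 2: Substitute t = -1. The i-th term has coefficient (-1)^i and exponent (m-i),
  so its value is (-1)^i * (-1)^(m-i) = (-1)^m = -1 for every i.
Step 3: All 31 terms equal -1, so Delta(-1) = 31 * (-1) = -31
Step 4: |Delta(-1)| = 31

31


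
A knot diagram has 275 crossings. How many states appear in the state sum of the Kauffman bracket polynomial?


Each crossing contributes 2 choices (A-smoothing or B-smoothing).
Total states = 2^275 = 60708402882054033466233184588234965832575213720379360039119137804340758912662765568

60708402882054033466233184588234965832575213720379360039119137804340758912662765568


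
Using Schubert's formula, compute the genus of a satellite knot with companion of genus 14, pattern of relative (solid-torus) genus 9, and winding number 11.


Schubert: g(satellite) = g_rel(pattern) + |winding| * g(companion),
where g_rel(pattern) is the genus of the pattern relative to the solid torus.
= 9 + 11 * 14
= 9 + 154 = 163

163


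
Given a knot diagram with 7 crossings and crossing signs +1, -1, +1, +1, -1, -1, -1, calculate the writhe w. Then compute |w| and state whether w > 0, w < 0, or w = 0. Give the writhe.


Step 1: Count positive crossings (+1).
Positive crossings: 3
Step 2: Count negative crossings (-1).
Negative crossings: 4
Step 3: Writhe = (positive) - (negative)
w = 3 - 4 = -1
Step 4: |w| = 1, and w is negative

-1


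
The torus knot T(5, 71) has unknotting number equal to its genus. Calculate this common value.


For a torus knot T(p,q), both the unknotting number and genus equal (p-1)(q-1)/2.
= (5-1)(71-1)/2
= 4*70/2
= 280/2 = 140

140


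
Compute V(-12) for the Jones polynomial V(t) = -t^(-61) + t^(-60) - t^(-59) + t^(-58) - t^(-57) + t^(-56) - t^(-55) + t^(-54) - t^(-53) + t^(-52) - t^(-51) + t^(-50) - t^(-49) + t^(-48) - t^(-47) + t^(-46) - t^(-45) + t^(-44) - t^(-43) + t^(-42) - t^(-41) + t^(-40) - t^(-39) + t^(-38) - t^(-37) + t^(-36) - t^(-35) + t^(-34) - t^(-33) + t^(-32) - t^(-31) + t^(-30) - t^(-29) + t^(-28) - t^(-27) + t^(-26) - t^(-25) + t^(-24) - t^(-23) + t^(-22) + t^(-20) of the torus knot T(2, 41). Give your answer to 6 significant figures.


Substituting t = -12 into V(t) = -t^(-61) + t^(-60) - t^(-59) + t^(-58) - t^(-57) + t^(-56) - t^(-55) + t^(-54) - t^(-53) + t^(-52) - t^(-51) + t^(-50) - t^(-49) + t^(-48) - t^(-47) + t^(-46) - t^(-45) + t^(-44) - t^(-43) + t^(-42) - t^(-41) + t^(-40) - t^(-39) + t^(-38) - t^(-37) + t^(-36) - t^(-35) + t^(-34) - t^(-33) + t^(-32) - t^(-31) + t^(-30) - t^(-29) + t^(-28) - t^(-27) + t^(-26) - t^(-25) + t^(-24) - t^(-23) + t^(-22) + t^(-20):
  (-)t^(-61) = 1.47892e-66
  (+)t^(-60) = 1.7747e-65
  (-)t^(-59) = 2.12964e-64
  (+)t^(-58) = 2.55557e-63
  (-)t^(-57) = 3.06668e-62
  (+)t^(-56) = 3.68002e-61
  (-)t^(-55) = 4.41602e-60
  (+)t^(-54) = 5.29923e-59
  (-)t^(-53) = 6.35908e-58
  (+)t^(-52) = 7.63089e-57
  (-)t^(-51) = 9.15707e-56
  (+)t^(-50) = 1.09885e-54
  (-)t^(-49) = 1.31862e-53
  (+)t^(-48) = 1.58234e-52
  (-)t^(-47) = 1.89881e-51
  (+)t^(-46) = 2.27857e-50
  (-)t^(-45) = 2.73429e-49
  (+)t^(-44) = 3.28114e-48
  (-)t^(-43) = 3.93737e-47
  (+)t^(-42) = 4.72485e-46
  (-)t^(-41) = 5.66982e-45
  (+)t^(-40) = 6.80378e-44
  (-)t^(-39) = 8.16453e-43
  (+)t^(-38) = 9.79744e-42
  (-)t^(-37) = 1.17569e-40
  (+)t^(-36) = 1.41083e-39
  (-)t^(-35) = 1.693e-38
  (+)t^(-34) = 2.0316e-37
  (-)t^(-33) = 2.43792e-36
  (+)t^(-32) = 2.9255e-35
  (-)t^(-31) = 3.5106e-34
  (+)t^(-30) = 4.21272e-33
  (-)t^(-29) = 5.05526e-32
  (+)t^(-28) = 6.06632e-31
  (-)t^(-27) = 7.27958e-30
  (+)t^(-26) = 8.7355e-29
  (-)t^(-25) = 1.04826e-27
  (+)t^(-24) = 1.25791e-26
  (-)t^(-23) = 1.50949e-25
  (+)t^(-22) = 1.81139e-24
  (+)t^(-20) = 2.60841e-22
Sum = (1.47892e-66) + (1.7747e-65) + (2.12964e-64) + (2.55557e-63) + (3.06668e-62) + (3.68002e-61) + (4.41602e-60) + (5.29923e-59) + (6.35908e-58) + (7.63089e-57) + (9.15707e-56) + (1.09885e-54) + (1.31862e-53) + (1.58234e-52) + (1.89881e-51) + (2.27857e-50) + (2.73429e-49) + (3.28114e-48) + (3.93737e-47) + (4.72485e-46) + (5.66982e-45) + (6.80378e-44) + (8.16453e-43) + (9.79744e-42) + (1.17569e-40) + (1.41083e-39) + (1.693e-38) + (2.0316e-37) + (2.43792e-36) + (2.9255e-35) + (3.5106e-34) + (4.21272e-33) + (5.05526e-32) + (6.06632e-31) + (7.27958e-30) + (8.7355e-29) + (1.04826e-27) + (1.25791e-26) + (1.50949e-25) + (1.81139e-24) + (2.60841e-22)
= 2.628165977e-22
Rounded to 6 significant figures: 2.62817e-22

2.62817e-22


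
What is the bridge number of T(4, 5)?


The bridge number of T(p,q) is min(p,q).
min(4, 5) = 4

4


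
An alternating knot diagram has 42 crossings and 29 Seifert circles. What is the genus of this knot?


For alternating knots, g = (c - s + 1)/2.
= (42 - 29 + 1)/2
= 14/2 = 7

7


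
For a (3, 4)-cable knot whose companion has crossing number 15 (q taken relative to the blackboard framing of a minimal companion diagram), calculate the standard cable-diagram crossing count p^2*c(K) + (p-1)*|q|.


Step 1: Each of the c(K) crossings of the companion diagram becomes p*p = p^2 crossings among the p parallel strands, and each of the |q| twists s_1 s_2 ... s_(p-1) adds (p-1) crossings.
  Crossings = p^2 * c(K) + (p-1)*|q|
Step 2: = 3^2 * 15 + (3-1)*4
Step 3: = 9*15 + 2*4
Step 4: = 135 + 8 = 143

143


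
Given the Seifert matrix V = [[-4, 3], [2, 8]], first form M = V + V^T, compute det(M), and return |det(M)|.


Step 1: Form V + V^T where V = [[-4, 3], [2, 8]]
  V^T = [[-4, 2], [3, 8]]
  V + V^T = [[-8, 5], [5, 16]]
Step 2: det(V + V^T) = (-8)*16 - 5*5
  = -128 - 25 = -153
Step 3: Knot determinant = |det(V + V^T)| = |-153| = 153

153


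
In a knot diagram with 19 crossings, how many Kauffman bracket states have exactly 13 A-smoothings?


We choose which 13 of 19 crossings get A-smoothings.
C(19, 13) = 19! / (13! * 6!)
= 27132

27132


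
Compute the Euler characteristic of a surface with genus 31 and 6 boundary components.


chi = 2 - 2g - b
= 2 - 2*31 - 6
= 2 - 62 - 6 = -66

-66


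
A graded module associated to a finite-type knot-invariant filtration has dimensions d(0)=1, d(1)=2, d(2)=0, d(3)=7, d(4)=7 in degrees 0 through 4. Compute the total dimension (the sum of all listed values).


Total dimension = d(0) + d(1) + ... + d(4)
= 1 + 2 + 0 + 7 + 7
= 17

17


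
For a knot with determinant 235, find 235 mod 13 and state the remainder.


Step 1: A knot is p-colorable if and only if p divides its determinant.
Step 2: Compute 235 mod 13.
235 = 18 * 13 + 1
Step 3: 235 mod 13 = 1
Step 4: The knot is 13-colorable: no

1


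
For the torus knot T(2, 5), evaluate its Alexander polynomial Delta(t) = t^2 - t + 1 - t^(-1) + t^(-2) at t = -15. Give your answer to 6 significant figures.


Substituting t = -15 into Delta(t) = t^2 - t + 1 - t^(-1) + t^(-2):
Term values: (225) + (15) + (1) + (0.0666667) + (0.00444444)
Sum = 241.0711111
Rounded to 6 significant figures: 241.071

241.071


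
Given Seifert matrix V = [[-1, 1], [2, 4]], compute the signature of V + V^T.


Step 1: V + V^T = [[-2, 3], [3, 8]]
Step 2: trace = 6, det = -25
Step 3: Discriminant = 6^2 - 4*(-25) = 136
Step 4: Eigenvalues: 8.83095, -2.83095
Step 5: Signature = (# positive eigenvalues) - (# negative eigenvalues) = 0

0


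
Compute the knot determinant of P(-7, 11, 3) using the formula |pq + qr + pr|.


Step 1: Compute pq + qr + pr.
pq = (-7)*11 = -77
qr = 11*3 = 33
pr = (-7)*3 = -21
pq + qr + pr = -77 + 33 + (-21) = -65
Step 2: Take absolute value.
det(P(-7,11,3)) = |-65| = 65

65


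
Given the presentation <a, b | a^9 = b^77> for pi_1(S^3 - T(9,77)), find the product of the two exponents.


The relation is a^9 = b^77.
Product of exponents = 9 * 77
= 693

693


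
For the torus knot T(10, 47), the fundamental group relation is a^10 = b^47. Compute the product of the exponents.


The relation is a^10 = b^47.
Product of exponents = 10 * 47
= 470

470


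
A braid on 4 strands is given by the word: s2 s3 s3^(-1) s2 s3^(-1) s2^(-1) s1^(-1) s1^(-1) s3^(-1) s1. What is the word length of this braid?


The word length counts the number of generators (including inverses).
Listing each generator: s2, s3, s3^(-1), s2, s3^(-1), s2^(-1), s1^(-1), s1^(-1), s3^(-1), s1
There are 10 generators in this braid word.

10


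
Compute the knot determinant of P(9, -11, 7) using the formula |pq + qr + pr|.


Step 1: Compute pq + qr + pr.
pq = 9*(-11) = -99
qr = (-11)*7 = -77
pr = 9*7 = 63
pq + qr + pr = -99 + (-77) + 63 = -113
Step 2: Take absolute value.
det(P(9,-11,7)) = |-113| = 113

113


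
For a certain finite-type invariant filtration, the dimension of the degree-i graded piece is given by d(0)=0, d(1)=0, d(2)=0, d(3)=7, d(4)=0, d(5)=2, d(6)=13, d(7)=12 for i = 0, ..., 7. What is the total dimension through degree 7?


Total dimension = d(0) + d(1) + ... + d(7)
= 0 + 0 + 0 + 7 + 0 + 2 + 13 + 12
= 34

34


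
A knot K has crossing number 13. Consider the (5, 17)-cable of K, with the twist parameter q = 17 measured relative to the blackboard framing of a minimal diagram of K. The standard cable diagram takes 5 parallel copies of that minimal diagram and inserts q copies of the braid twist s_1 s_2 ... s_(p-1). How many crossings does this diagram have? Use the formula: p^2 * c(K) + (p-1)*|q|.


Step 1: Each of the c(K) crossings of the companion diagram becomes p*p = p^2 crossings among the p parallel strands, and each of the |q| twists s_1 s_2 ... s_(p-1) adds (p-1) crossings.
  Crossings = p^2 * c(K) + (p-1)*|q|
Step 2: = 5^2 * 13 + (5-1)*17
Step 3: = 25*13 + 4*17
Step 4: = 325 + 68 = 393

393


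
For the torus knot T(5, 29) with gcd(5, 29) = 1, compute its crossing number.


For a torus knot T(p, q) with gcd(p,q)=1,
the crossing number is min(p*(q-1), q*(p-1)).
p*(q-1) = 5*28 = 140
q*(p-1) = 29*4 = 116
min(140, 116) = 116

116


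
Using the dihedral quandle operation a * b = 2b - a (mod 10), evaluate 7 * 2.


7 * 2 = 2*2 - 7 mod 10
= 4 - 7 mod 10
= -3 mod 10 = 7

7


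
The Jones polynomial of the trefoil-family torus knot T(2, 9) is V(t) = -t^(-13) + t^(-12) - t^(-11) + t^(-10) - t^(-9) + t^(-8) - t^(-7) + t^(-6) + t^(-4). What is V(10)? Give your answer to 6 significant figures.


Substituting t = 10 into V(t) = -t^(-13) + t^(-12) - t^(-11) + t^(-10) - t^(-9) + t^(-8) - t^(-7) + t^(-6) + t^(-4):
  (-)t^(-13) = -1e-13
  (+)t^(-12) = 1e-12
  (-)t^(-11) = -1e-11
  (+)t^(-10) = 1e-10
  (-)t^(-9) = -1e-09
  (+)t^(-8) = 1e-08
  (-)t^(-7) = -1e-07
  (+)t^(-6) = 1e-06
  (+)t^(-4) = 0.0001
Sum = (-1e-13) + (1e-12) + (-1e-11) + (1e-10) + (-1e-09) + (1e-08) + (-1e-07) + (1e-06) + (0.0001)
= 0.0001009090909
Rounded to 6 significant figures: 0.000100909

0.000100909


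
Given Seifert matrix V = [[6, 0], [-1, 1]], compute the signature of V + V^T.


Step 1: V + V^T = [[12, -1], [-1, 2]]
Step 2: trace = 14, det = 23
Step 3: Discriminant = 14^2 - 4*23 = 104
Step 4: Eigenvalues: 12.099, 1.90098
Step 5: Signature = (# positive eigenvalues) - (# negative eigenvalues) = 2

2


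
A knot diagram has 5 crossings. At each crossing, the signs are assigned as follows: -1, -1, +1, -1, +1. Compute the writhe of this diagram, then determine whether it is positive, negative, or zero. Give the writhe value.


Step 1: Count positive crossings (+1).
Positive crossings: 2
Step 2: Count negative crossings (-1).
Negative crossings: 3
Step 3: Writhe = (positive) - (negative)
w = 2 - 3 = -1
Step 4: |w| = 1, and w is negative

-1


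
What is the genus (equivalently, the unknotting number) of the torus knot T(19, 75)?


For a torus knot T(p,q), both the unknotting number and genus equal (p-1)(q-1)/2.
= (19-1)(75-1)/2
= 18*74/2
= 1332/2 = 666

666


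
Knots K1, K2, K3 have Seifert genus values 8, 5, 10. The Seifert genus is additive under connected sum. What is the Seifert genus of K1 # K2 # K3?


The Seifert genus is additive under connected sum.
Seifert genus(K1 # K2 # K3) = (8) + (5) + (10)
= 23

23


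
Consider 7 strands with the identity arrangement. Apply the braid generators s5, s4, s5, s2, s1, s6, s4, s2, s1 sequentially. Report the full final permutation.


Starting with identity [1, 2, 3, 4, 5, 6, 7].
Apply generators in sequence:
  After s5: [1, 2, 3, 4, 6, 5, 7]
  After s4: [1, 2, 3, 6, 4, 5, 7]
  After s5: [1, 2, 3, 6, 5, 4, 7]
  After s2: [1, 3, 2, 6, 5, 4, 7]
  After s1: [3, 1, 2, 6, 5, 4, 7]
  After s6: [3, 1, 2, 6, 5, 7, 4]
  After s4: [3, 1, 2, 5, 6, 7, 4]
  After s2: [3, 2, 1, 5, 6, 7, 4]
  After s1: [2, 3, 1, 5, 6, 7, 4]
Final permutation: [2, 3, 1, 5, 6, 7, 4]

[2, 3, 1, 5, 6, 7, 4]


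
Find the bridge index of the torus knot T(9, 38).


The bridge number of T(p,q) is min(p,q).
min(9, 38) = 9

9


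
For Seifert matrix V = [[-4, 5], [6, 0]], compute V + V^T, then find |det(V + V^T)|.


Step 1: Form V + V^T where V = [[-4, 5], [6, 0]]
  V^T = [[-4, 6], [5, 0]]
  V + V^T = [[-8, 11], [11, 0]]
Step 2: det(V + V^T) = (-8)*0 - 11*11
  = 0 - 121 = -121
Step 3: Knot determinant = |det(V + V^T)| = |-121| = 121

121


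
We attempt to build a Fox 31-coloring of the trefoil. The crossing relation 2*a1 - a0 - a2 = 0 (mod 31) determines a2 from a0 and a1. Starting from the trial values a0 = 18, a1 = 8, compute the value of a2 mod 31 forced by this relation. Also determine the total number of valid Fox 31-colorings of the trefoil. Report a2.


Step 1: Apply the given crossing relation 2*a1 - a0 - a2 = 0 (mod 31).
  a2 = 2*a1 - a0 mod 31
  a2 = 2*8 - 18 mod 31
  a2 = 16 - 18 mod 31
  a2 = -2 mod 31 = 29
Step 2: The trefoil has determinant 3.
  Number of Fox p-colorings (p prime) is p^2 if p = 3, else p.
  Since 31 does not divide 3, only trivial (constant) colorings exist.
  (So the trial a0 = 18, a1 = 8 with a0 != a1 does NOT extend to a valid coloring of the whole trefoil: the other two crossing relations require 3*(a1 - a0) = 0 (mod 31), which fails.)
  Total colorings = 31
Step 3: a2 = 29, total Fox 31-colorings = 31

29


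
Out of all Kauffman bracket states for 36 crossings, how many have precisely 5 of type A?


We choose which 5 of 36 crossings get A-smoothings.
C(36, 5) = 36! / (5! * 31!)
= 376992

376992


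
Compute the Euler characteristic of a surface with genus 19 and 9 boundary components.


chi = 2 - 2g - b
= 2 - 2*19 - 9
= 2 - 38 - 9 = -45

-45


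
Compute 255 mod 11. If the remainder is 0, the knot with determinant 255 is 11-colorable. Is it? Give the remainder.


Step 1: A knot is p-colorable if and only if p divides its determinant.
Step 2: Compute 255 mod 11.
255 = 23 * 11 + 2
Step 3: 255 mod 11 = 2
Step 4: The knot is 11-colorable: no

2


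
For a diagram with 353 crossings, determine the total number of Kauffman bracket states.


Each crossing contributes 2 choices (A-smoothing or B-smoothing).
Total states = 2^353 = 18347988927920572092886567162416695526372519913346248989900710715095383008707878464560148424881005492436992

18347988927920572092886567162416695526372519913346248989900710715095383008707878464560148424881005492436992


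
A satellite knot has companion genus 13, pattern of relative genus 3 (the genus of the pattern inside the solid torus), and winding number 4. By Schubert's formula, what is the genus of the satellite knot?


Schubert: g(satellite) = g_rel(pattern) + |winding| * g(companion),
where g_rel(pattern) is the genus of the pattern relative to the solid torus.
= 3 + 4 * 13
= 3 + 52 = 55

55


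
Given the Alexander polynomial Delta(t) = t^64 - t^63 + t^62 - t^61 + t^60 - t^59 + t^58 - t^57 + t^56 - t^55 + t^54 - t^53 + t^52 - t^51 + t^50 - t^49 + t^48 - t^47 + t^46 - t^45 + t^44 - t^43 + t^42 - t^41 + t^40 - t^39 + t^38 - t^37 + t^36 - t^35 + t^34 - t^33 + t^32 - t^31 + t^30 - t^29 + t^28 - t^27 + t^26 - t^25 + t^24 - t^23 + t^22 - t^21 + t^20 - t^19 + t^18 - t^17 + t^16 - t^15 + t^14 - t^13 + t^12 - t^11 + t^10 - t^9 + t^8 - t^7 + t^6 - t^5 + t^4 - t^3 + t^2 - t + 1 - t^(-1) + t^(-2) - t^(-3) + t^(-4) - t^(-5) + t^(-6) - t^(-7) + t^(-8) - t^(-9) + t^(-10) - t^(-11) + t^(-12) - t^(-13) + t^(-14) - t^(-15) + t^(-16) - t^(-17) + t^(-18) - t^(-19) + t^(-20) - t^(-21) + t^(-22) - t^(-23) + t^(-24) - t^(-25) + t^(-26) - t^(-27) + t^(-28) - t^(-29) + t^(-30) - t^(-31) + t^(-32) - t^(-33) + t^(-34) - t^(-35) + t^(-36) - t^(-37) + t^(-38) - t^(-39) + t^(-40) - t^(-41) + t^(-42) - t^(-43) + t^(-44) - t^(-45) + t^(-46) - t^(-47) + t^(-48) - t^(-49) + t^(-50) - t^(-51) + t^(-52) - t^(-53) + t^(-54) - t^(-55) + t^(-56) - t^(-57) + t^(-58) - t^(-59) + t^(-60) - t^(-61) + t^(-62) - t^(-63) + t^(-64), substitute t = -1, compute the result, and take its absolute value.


Step 1: The polynomial has 129 terms with alternating signs, exponents from 64 down to -64.
Step 2: Substitute t = -1. The i-th term has coefficient (-1)^i and exponent (m-i),
  so its value is (-1)^i * (-1)^(m-i) = (-1)^m = 1 for every i.
Step 3: All 129 terms equal 1, so Delta(-1) = 129 * (1) = 129
Step 4: |Delta(-1)| = 129

129


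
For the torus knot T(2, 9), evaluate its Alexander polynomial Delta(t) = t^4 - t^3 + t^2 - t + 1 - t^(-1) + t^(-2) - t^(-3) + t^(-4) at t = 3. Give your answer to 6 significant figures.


Substituting t = 3 into Delta(t) = t^4 - t^3 + t^2 - t + 1 - t^(-1) + t^(-2) - t^(-3) + t^(-4):
Term values: (81) + (-27) + (9) + (-3) + (1) + (-0.333333) + (0.111111) + (-0.037037) + (0.0123457)
Sum = 60.75308642
Rounded to 6 significant figures: 60.7531

60.7531


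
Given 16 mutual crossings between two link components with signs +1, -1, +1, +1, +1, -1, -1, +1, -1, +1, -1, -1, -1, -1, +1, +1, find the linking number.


Step 1: Count positive crossings: 8
Step 2: Count negative crossings: 8
Step 3: Sum of signs = 8 - 8 = 0
Step 4: Linking number = sum/2 = 0/2 = 0

0


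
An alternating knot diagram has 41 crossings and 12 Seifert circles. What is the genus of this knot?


For alternating knots, g = (c - s + 1)/2.
= (41 - 12 + 1)/2
= 30/2 = 15

15


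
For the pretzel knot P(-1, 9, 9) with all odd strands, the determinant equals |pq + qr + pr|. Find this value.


Step 1: Compute pq + qr + pr.
pq = (-1)*9 = -9
qr = 9*9 = 81
pr = (-1)*9 = -9
pq + qr + pr = -9 + 81 + (-9) = 63
Step 2: Take absolute value.
det(P(-1,9,9)) = |63| = 63

63


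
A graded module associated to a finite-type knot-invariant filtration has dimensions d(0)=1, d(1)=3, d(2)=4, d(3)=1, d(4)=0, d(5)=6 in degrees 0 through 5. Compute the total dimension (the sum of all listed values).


Total dimension = d(0) + d(1) + ... + d(5)
= 1 + 3 + 4 + 1 + 0 + 6
= 15

15


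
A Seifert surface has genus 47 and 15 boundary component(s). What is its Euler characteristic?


chi = 2 - 2g - b
= 2 - 2*47 - 15
= 2 - 94 - 15 = -107

-107


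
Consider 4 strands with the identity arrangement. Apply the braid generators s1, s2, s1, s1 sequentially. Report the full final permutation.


Starting with identity [1, 2, 3, 4].
Apply generators in sequence:
  After s1: [2, 1, 3, 4]
  After s2: [2, 3, 1, 4]
  After s1: [3, 2, 1, 4]
  After s1: [2, 3, 1, 4]
Final permutation: [2, 3, 1, 4]

[2, 3, 1, 4]


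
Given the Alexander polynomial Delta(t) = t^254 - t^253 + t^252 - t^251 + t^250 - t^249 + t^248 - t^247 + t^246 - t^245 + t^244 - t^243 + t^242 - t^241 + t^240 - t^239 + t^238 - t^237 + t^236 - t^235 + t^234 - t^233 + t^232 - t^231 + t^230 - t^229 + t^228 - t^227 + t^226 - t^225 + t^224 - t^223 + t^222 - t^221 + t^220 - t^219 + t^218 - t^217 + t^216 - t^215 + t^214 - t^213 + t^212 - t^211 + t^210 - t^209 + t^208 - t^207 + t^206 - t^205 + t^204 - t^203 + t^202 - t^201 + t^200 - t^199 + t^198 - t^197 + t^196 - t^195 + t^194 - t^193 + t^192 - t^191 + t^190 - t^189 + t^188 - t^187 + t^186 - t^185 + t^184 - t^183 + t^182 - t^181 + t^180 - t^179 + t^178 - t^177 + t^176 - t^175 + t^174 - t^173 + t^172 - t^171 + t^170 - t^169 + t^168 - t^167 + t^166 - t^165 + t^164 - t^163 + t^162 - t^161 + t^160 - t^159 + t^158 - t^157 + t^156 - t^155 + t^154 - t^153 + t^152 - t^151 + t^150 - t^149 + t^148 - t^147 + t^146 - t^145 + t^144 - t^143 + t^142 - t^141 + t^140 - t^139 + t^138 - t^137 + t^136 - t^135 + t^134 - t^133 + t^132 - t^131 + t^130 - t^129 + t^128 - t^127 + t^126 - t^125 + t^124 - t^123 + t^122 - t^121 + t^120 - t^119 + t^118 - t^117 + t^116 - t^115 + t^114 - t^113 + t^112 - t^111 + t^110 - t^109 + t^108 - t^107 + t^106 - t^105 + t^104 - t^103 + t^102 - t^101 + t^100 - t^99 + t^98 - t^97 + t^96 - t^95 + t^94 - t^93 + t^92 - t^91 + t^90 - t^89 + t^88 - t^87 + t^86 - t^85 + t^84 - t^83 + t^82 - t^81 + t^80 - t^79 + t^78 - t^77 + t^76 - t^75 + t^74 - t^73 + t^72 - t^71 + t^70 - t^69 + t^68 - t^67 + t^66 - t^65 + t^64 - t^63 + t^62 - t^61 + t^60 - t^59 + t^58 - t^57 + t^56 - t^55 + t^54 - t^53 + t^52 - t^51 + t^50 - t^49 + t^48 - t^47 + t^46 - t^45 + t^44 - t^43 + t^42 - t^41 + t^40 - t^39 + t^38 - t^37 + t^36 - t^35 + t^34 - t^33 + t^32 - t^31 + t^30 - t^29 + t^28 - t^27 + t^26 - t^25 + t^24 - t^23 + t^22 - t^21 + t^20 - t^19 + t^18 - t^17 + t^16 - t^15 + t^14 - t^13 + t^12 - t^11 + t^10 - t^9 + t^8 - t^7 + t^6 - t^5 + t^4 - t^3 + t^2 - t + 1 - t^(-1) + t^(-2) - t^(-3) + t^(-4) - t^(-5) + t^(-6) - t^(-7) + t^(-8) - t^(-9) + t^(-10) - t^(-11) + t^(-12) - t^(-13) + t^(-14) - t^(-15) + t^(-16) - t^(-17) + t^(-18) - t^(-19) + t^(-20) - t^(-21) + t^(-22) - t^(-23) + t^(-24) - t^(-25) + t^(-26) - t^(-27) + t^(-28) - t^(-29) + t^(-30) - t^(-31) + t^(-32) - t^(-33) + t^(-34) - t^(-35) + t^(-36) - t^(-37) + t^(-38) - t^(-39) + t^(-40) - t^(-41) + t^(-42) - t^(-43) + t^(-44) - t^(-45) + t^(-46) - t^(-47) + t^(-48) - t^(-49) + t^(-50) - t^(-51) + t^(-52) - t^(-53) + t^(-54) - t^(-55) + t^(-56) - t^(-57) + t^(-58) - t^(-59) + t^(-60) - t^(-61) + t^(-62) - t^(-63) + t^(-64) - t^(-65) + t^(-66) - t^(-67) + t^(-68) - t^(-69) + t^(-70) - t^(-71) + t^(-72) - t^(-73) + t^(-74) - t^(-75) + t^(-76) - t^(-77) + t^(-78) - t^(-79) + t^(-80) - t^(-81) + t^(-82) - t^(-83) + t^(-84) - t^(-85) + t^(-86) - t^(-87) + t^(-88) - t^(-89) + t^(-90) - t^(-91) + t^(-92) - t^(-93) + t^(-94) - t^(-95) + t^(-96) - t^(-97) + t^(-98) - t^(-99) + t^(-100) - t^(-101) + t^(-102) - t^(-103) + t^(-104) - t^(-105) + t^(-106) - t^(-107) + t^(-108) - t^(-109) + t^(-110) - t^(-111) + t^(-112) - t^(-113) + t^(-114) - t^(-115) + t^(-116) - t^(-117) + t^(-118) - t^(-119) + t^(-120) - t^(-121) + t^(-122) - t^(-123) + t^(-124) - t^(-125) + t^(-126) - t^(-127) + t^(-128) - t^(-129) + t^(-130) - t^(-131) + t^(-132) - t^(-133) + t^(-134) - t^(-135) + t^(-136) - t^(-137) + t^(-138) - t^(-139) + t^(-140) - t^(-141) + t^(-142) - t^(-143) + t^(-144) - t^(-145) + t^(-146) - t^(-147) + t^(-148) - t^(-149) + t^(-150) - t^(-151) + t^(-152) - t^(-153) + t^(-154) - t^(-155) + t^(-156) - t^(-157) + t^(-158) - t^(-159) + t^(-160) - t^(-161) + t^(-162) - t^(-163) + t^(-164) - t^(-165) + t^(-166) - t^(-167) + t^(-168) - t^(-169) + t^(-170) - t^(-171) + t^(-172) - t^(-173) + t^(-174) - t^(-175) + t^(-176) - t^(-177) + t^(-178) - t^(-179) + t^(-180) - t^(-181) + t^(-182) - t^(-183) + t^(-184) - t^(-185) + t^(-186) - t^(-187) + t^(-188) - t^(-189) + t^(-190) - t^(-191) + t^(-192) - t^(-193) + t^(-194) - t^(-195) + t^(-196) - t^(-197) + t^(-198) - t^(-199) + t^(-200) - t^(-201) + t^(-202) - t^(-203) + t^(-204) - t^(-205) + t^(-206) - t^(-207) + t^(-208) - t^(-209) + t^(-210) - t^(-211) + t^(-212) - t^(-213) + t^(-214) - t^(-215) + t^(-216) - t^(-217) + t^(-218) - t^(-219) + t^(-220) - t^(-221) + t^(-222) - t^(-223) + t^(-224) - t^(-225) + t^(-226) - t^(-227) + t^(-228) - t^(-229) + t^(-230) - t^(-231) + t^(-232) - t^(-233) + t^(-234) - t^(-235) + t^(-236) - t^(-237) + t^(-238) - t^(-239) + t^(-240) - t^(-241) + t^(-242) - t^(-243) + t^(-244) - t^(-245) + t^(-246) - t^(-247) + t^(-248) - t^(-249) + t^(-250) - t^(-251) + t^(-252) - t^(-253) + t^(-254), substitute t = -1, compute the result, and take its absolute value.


Step 1: The polynomial has 509 terms with alternating signs, exponents from 254 down to -254.
Step 2: Substitute t = -1. The i-th term has coefficient (-1)^i and exponent (m-i),
  so its value is (-1)^i * (-1)^(m-i) = (-1)^m = 1 for every i.
Step 3: All 509 terms equal 1, so Delta(-1) = 509 * (1) = 509
Step 4: |Delta(-1)| = 509

509


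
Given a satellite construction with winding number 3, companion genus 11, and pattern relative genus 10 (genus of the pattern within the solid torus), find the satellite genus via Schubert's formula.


Schubert: g(satellite) = g_rel(pattern) + |winding| * g(companion),
where g_rel(pattern) is the genus of the pattern relative to the solid torus.
= 10 + 3 * 11
= 10 + 33 = 43

43


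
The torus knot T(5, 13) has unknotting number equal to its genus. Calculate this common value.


For a torus knot T(p,q), both the unknotting number and genus equal (p-1)(q-1)/2.
= (5-1)(13-1)/2
= 4*12/2
= 48/2 = 24

24


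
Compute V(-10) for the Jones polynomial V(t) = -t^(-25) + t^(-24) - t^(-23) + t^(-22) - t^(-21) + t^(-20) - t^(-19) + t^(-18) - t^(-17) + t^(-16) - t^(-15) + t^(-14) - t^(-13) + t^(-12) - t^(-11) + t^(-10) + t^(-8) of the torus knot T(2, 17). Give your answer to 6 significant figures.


Substituting t = -10 into V(t) = -t^(-25) + t^(-24) - t^(-23) + t^(-22) - t^(-21) + t^(-20) - t^(-19) + t^(-18) - t^(-17) + t^(-16) - t^(-15) + t^(-14) - t^(-13) + t^(-12) - t^(-11) + t^(-10) + t^(-8):
  (-)t^(-25) = 1e-25
  (+)t^(-24) = 1e-24
  (-)t^(-23) = 1e-23
  (+)t^(-22) = 1e-22
  (-)t^(-21) = 1e-21
  (+)t^(-20) = 1e-20
  (-)t^(-19) = 1e-19
  (+)t^(-18) = 1e-18
  (-)t^(-17) = 1e-17
  (+)t^(-16) = 1e-16
  (-)t^(-15) = 1e-15
  (+)t^(-14) = 1e-14
  (-)t^(-13) = 1e-13
  (+)t^(-12) = 1e-12
  (-)t^(-11) = 1e-11
  (+)t^(-10) = 1e-10
  (+)t^(-8) = 1e-08
Sum = (1e-25) + (1e-24) + (1e-23) + (1e-22) + (1e-21) + (1e-20) + (1e-19) + (1e-18) + (1e-17) + (1e-16) + (1e-15) + (1e-14) + (1e-13) + (1e-12) + (1e-11) + (1e-10) + (1e-08)
= 1.011111111e-08
Rounded to 6 significant figures: 1.01111e-08

1.01111e-08


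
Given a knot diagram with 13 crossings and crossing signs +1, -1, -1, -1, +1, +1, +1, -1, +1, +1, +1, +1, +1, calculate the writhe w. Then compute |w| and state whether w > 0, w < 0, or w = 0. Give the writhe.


Step 1: Count positive crossings (+1).
Positive crossings: 9
Step 2: Count negative crossings (-1).
Negative crossings: 4
Step 3: Writhe = (positive) - (negative)
w = 9 - 4 = 5
Step 4: |w| = 5, and w is positive

5


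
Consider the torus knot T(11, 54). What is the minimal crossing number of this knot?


For a torus knot T(p, q) with gcd(p,q)=1,
the crossing number is min(p*(q-1), q*(p-1)).
p*(q-1) = 11*53 = 583
q*(p-1) = 54*10 = 540
min(583, 540) = 540

540


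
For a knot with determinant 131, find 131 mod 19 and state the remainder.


Step 1: A knot is p-colorable if and only if p divides its determinant.
Step 2: Compute 131 mod 19.
131 = 6 * 19 + 17
Step 3: 131 mod 19 = 17
Step 4: The knot is 19-colorable: no

17


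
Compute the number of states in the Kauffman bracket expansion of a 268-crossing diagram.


Each crossing contributes 2 choices (A-smoothing or B-smoothing).
Total states = 2^268 = 474284397516047136454946754595585670566993857190463750305618264096412179005177856

474284397516047136454946754595585670566993857190463750305618264096412179005177856


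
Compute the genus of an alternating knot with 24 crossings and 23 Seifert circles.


For alternating knots, g = (c - s + 1)/2.
= (24 - 23 + 1)/2
= 2/2 = 1

1


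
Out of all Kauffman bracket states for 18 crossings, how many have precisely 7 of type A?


We choose which 7 of 18 crossings get A-smoothings.
C(18, 7) = 18! / (7! * 11!)
= 31824

31824


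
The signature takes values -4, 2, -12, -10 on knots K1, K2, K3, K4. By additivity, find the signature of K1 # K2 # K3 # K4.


The signature is additive under connected sum.
signature(K1 # K2 # K3 # K4) = (-4) + (2) + (-12) + (-10)
= -24

-24


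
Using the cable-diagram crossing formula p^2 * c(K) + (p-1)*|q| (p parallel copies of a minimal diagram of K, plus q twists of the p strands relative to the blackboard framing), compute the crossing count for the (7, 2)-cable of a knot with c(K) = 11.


Step 1: Each of the c(K) crossings of the companion diagram becomes p*p = p^2 crossings among the p parallel strands, and each of the |q| twists s_1 s_2 ... s_(p-1) adds (p-1) crossings.
  Crossings = p^2 * c(K) + (p-1)*|q|
Step 2: = 7^2 * 11 + (7-1)*2
Step 3: = 49*11 + 6*2
Step 4: = 539 + 12 = 551

551


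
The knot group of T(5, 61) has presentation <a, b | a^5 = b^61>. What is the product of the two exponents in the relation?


The relation is a^5 = b^61.
Product of exponents = 5 * 61
= 305

305


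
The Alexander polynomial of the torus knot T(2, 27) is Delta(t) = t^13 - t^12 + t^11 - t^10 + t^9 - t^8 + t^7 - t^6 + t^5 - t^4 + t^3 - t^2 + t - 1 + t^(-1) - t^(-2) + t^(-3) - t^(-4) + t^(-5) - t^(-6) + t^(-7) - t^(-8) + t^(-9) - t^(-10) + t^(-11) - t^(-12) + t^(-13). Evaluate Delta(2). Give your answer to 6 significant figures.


Substituting t = 2 into Delta(t) = t^13 - t^12 + t^11 - t^10 + t^9 - t^8 + t^7 - t^6 + t^5 - t^4 + t^3 - t^2 + t - 1 + t^(-1) - t^(-2) + t^(-3) - t^(-4) + t^(-5) - t^(-6) + t^(-7) - t^(-8) + t^(-9) - t^(-10) + t^(-11) - t^(-12) + t^(-13):
Term values: (8192) + (-4096) + (2048) + (-1024) + (512) + (-256) + (128) + (-64) + (32) + (-16) + (8) + (-4) + (2) + (-1) + (0.5) + (-0.25) + (0.125) + (-0.0625) + (0.03125) + (-0.015625) + (0.0078125) + (-0.00390625) + (0.00195312) + (-0.000976562) + (0.000488281) + (-0.000244141) + (0.00012207)
Sum = 5461.333374
Rounded to 6 significant figures: 5461.33

5461.33


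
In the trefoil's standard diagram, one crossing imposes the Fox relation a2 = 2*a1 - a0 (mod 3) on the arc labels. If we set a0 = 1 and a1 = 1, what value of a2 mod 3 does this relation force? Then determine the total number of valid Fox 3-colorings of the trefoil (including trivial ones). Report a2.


Step 1: Apply the given crossing relation 2*a1 - a0 - a2 = 0 (mod 3).
  a2 = 2*a1 - a0 mod 3
  a2 = 2*1 - 1 mod 3
  a2 = 2 - 1 mod 3
  a2 = 1 mod 3 = 1
Step 2: The trefoil has determinant 3.
  Number of Fox p-colorings (p prime) is p^2 if p = 3, else p.
  Since p = 3 divides det = 3, the trefoil is 3-colorable.
  (Indeed for p = 3 any choice of a0, a1 extends to a valid coloring; the trial (a0, a1, a2) = (1, 1, 1) satisfies all three crossing relations.)
  Total colorings = 3^2 = 9
Step 3: a2 = 1, total Fox 3-colorings = 9

1


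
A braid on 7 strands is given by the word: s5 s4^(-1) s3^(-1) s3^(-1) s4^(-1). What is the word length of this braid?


The word length counts the number of generators (including inverses).
Listing each generator: s5, s4^(-1), s3^(-1), s3^(-1), s4^(-1)
There are 5 generators in this braid word.

5


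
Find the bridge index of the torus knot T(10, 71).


The bridge number of T(p,q) is min(p,q).
min(10, 71) = 10

10


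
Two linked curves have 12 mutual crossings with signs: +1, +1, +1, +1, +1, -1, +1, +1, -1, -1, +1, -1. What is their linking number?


Step 1: Count positive crossings: 8
Step 2: Count negative crossings: 4
Step 3: Sum of signs = 8 - 4 = 4
Step 4: Linking number = sum/2 = 4/2 = 2

2


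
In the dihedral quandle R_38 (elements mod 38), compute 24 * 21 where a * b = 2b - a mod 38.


24 * 21 = 2*21 - 24 mod 38
= 42 - 24 mod 38
= 18 mod 38 = 18

18


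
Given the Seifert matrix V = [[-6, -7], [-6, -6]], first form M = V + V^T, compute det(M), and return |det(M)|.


Step 1: Form V + V^T where V = [[-6, -7], [-6, -6]]
  V^T = [[-6, -6], [-7, -6]]
  V + V^T = [[-12, -13], [-13, -12]]
Step 2: det(V + V^T) = (-12)*(-12) - (-13)*(-13)
  = 144 - 169 = -25
Step 3: Knot determinant = |det(V + V^T)| = |-25| = 25

25


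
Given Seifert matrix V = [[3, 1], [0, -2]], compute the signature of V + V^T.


Step 1: V + V^T = [[6, 1], [1, -4]]
Step 2: trace = 2, det = -25
Step 3: Discriminant = 2^2 - 4*(-25) = 104
Step 4: Eigenvalues: 6.09902, -4.09902
Step 5: Signature = (# positive eigenvalues) - (# negative eigenvalues) = 0

0


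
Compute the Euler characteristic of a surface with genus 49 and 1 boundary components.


chi = 2 - 2g - b
= 2 - 2*49 - 1
= 2 - 98 - 1 = -97

-97


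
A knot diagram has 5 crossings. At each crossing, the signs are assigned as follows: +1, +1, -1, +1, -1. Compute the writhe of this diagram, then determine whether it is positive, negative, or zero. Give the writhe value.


Step 1: Count positive crossings (+1).
Positive crossings: 3
Step 2: Count negative crossings (-1).
Negative crossings: 2
Step 3: Writhe = (positive) - (negative)
w = 3 - 2 = 1
Step 4: |w| = 1, and w is positive

1


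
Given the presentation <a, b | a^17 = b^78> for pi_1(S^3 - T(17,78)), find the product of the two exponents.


The relation is a^17 = b^78.
Product of exponents = 17 * 78
= 1326

1326


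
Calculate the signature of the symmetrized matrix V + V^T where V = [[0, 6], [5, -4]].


Step 1: V + V^T = [[0, 11], [11, -8]]
Step 2: trace = -8, det = -121
Step 3: Discriminant = (-8)^2 - 4*(-121) = 548
Step 4: Eigenvalues: 7.7047, -15.7047
Step 5: Signature = (# positive eigenvalues) - (# negative eigenvalues) = 0

0


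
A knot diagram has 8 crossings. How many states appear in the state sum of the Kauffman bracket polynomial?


Each crossing contributes 2 choices (A-smoothing or B-smoothing).
Total states = 2^8 = 256

256


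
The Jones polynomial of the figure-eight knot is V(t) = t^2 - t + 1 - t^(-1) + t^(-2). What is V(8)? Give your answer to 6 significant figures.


Substituting t = 8 into V(t) = t^2 - t + 1 - t^(-1) + t^(-2):
  (+)t^(2) = 64
  (-)t^(1) = -8
  (+)t^(0) = 1
  (-)t^(-1) = -0.125
  (+)t^(-2) = 0.015625
Sum = (64) + (-8) + (1) + (-0.125) + (0.015625)
= 56.890625
Rounded to 6 significant figures: 56.8906

56.8906


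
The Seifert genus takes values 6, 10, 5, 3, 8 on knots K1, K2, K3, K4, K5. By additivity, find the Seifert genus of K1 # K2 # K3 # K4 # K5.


The Seifert genus is additive under connected sum.
Seifert genus(K1 # K2 # K3 # K4 # K5) = (6) + (10) + (5) + (3) + (8)
= 32

32


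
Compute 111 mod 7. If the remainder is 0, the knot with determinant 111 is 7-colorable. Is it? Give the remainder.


Step 1: A knot is p-colorable if and only if p divides its determinant.
Step 2: Compute 111 mod 7.
111 = 15 * 7 + 6
Step 3: 111 mod 7 = 6
Step 4: The knot is 7-colorable: no

6


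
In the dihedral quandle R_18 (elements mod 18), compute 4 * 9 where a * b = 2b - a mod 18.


4 * 9 = 2*9 - 4 mod 18
= 18 - 4 mod 18
= 14 mod 18 = 14

14


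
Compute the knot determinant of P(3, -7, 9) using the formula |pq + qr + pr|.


Step 1: Compute pq + qr + pr.
pq = 3*(-7) = -21
qr = (-7)*9 = -63
pr = 3*9 = 27
pq + qr + pr = -21 + (-63) + 27 = -57
Step 2: Take absolute value.
det(P(3,-7,9)) = |-57| = 57

57


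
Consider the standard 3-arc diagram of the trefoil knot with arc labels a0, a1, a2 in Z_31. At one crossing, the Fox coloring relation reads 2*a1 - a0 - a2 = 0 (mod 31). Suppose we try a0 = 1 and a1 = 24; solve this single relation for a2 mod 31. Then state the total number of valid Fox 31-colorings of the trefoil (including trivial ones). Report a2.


Step 1: Apply the given crossing relation 2*a1 - a0 - a2 = 0 (mod 31).
  a2 = 2*a1 - a0 mod 31
  a2 = 2*24 - 1 mod 31
  a2 = 48 - 1 mod 31
  a2 = 47 mod 31 = 16
Step 2: The trefoil has determinant 3.
  Number of Fox p-colorings (p prime) is p^2 if p = 3, else p.
  Since 31 does not divide 3, only trivial (constant) colorings exist.
  (So the trial a0 = 1, a1 = 24 with a0 != a1 does NOT extend to a valid coloring of the whole trefoil: the other two crossing relations require 3*(a1 - a0) = 0 (mod 31), which fails.)
  Total colorings = 31
Step 3: a2 = 16, total Fox 31-colorings = 31

16
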